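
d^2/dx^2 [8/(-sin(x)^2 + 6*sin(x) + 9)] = 16*(-2*sin(x)^4 + 9*sin(x)^3 - 33*sin(x)^2 + 9*sin(x) + 45)/(6*sin(x) + cos(x)^2 + 8)^3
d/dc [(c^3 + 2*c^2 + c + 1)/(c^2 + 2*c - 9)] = (c^4 + 4*c^3 - 24*c^2 - 38*c - 11)/(c^4 + 4*c^3 - 14*c^2 - 36*c + 81)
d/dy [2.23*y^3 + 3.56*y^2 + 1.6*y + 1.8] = 6.69*y^2 + 7.12*y + 1.6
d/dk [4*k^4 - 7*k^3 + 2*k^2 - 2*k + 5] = 16*k^3 - 21*k^2 + 4*k - 2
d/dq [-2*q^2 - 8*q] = -4*q - 8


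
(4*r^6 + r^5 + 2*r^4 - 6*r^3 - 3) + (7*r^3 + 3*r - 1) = 4*r^6 + r^5 + 2*r^4 + r^3 + 3*r - 4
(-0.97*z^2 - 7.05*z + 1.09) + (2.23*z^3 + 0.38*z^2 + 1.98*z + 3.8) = 2.23*z^3 - 0.59*z^2 - 5.07*z + 4.89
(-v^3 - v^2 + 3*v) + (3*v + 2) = -v^3 - v^2 + 6*v + 2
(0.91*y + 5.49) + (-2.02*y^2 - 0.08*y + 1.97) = -2.02*y^2 + 0.83*y + 7.46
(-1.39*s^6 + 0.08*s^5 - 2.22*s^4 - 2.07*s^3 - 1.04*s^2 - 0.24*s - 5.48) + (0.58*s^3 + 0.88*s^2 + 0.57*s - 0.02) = -1.39*s^6 + 0.08*s^5 - 2.22*s^4 - 1.49*s^3 - 0.16*s^2 + 0.33*s - 5.5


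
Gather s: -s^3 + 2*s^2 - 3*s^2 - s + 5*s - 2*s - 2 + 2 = -s^3 - s^2 + 2*s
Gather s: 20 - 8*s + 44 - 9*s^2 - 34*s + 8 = -9*s^2 - 42*s + 72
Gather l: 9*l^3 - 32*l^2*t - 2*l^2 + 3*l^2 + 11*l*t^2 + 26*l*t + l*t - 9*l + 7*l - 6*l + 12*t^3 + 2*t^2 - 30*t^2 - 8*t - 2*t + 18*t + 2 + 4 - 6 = 9*l^3 + l^2*(1 - 32*t) + l*(11*t^2 + 27*t - 8) + 12*t^3 - 28*t^2 + 8*t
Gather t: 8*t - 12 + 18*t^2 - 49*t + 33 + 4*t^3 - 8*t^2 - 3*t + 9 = 4*t^3 + 10*t^2 - 44*t + 30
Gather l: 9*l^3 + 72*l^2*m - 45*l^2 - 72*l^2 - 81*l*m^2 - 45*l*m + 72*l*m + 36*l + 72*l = 9*l^3 + l^2*(72*m - 117) + l*(-81*m^2 + 27*m + 108)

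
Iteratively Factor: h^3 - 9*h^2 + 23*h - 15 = (h - 5)*(h^2 - 4*h + 3) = (h - 5)*(h - 3)*(h - 1)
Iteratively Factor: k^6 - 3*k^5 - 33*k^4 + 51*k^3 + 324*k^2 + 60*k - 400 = (k - 5)*(k^5 + 2*k^4 - 23*k^3 - 64*k^2 + 4*k + 80) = (k - 5)*(k + 4)*(k^4 - 2*k^3 - 15*k^2 - 4*k + 20) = (k - 5)*(k + 2)*(k + 4)*(k^3 - 4*k^2 - 7*k + 10) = (k - 5)^2*(k + 2)*(k + 4)*(k^2 + k - 2) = (k - 5)^2*(k + 2)^2*(k + 4)*(k - 1)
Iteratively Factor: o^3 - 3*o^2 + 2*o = (o - 2)*(o^2 - o) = o*(o - 2)*(o - 1)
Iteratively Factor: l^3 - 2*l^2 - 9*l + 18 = (l - 2)*(l^2 - 9) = (l - 3)*(l - 2)*(l + 3)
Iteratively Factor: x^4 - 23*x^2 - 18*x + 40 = (x + 2)*(x^3 - 2*x^2 - 19*x + 20) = (x - 5)*(x + 2)*(x^2 + 3*x - 4) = (x - 5)*(x + 2)*(x + 4)*(x - 1)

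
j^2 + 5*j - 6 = (j - 1)*(j + 6)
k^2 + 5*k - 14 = (k - 2)*(k + 7)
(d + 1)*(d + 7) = d^2 + 8*d + 7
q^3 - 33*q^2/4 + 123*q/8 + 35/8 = (q - 5)*(q - 7/2)*(q + 1/4)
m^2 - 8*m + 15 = (m - 5)*(m - 3)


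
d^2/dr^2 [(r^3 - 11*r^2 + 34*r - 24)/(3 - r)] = 2*(-r^3 + 9*r^2 - 27*r + 21)/(r^3 - 9*r^2 + 27*r - 27)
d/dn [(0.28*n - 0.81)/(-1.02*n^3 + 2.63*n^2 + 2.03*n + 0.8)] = (0.5712*n^3 - 3.215*n^2 + 4.2606*n + 1.8683)/(1.0404*n^6 - 5.3652*n^5 + 2.7757*n^4 + 9.0458*n^3 + 8.3289*n^2 + 3.248*n + 0.64)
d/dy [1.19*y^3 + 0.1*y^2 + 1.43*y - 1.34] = 3.57*y^2 + 0.2*y + 1.43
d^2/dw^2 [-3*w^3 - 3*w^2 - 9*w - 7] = -18*w - 6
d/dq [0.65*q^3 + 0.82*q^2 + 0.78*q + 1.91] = 1.95*q^2 + 1.64*q + 0.78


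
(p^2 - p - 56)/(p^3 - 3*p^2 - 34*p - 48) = (p + 7)/(p^2 + 5*p + 6)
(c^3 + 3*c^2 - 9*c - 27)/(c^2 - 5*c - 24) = (c^2 - 9)/(c - 8)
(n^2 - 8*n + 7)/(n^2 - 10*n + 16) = (n^2 - 8*n + 7)/(n^2 - 10*n + 16)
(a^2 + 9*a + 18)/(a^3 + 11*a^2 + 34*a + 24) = (a + 3)/(a^2 + 5*a + 4)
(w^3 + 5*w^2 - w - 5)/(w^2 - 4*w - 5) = (w^2 + 4*w - 5)/(w - 5)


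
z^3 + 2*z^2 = z^2*(z + 2)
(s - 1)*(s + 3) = s^2 + 2*s - 3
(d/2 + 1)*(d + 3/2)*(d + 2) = d^3/2 + 11*d^2/4 + 5*d + 3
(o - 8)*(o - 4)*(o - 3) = o^3 - 15*o^2 + 68*o - 96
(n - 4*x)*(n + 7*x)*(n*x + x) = n^3*x + 3*n^2*x^2 + n^2*x - 28*n*x^3 + 3*n*x^2 - 28*x^3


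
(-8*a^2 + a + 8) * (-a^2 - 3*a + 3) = 8*a^4 + 23*a^3 - 35*a^2 - 21*a + 24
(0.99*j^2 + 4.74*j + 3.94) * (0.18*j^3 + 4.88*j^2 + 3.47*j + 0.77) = 0.1782*j^5 + 5.6844*j^4 + 27.2757*j^3 + 36.4373*j^2 + 17.3216*j + 3.0338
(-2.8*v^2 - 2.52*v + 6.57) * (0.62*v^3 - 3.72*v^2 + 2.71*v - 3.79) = -1.736*v^5 + 8.8536*v^4 + 5.8598*v^3 - 20.6576*v^2 + 27.3555*v - 24.9003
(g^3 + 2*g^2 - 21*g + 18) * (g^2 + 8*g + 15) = g^5 + 10*g^4 + 10*g^3 - 120*g^2 - 171*g + 270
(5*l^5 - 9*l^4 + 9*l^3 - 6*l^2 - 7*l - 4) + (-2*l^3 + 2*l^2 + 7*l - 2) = 5*l^5 - 9*l^4 + 7*l^3 - 4*l^2 - 6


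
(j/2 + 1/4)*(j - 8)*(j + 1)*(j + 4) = j^4/2 - 5*j^3/4 - 75*j^2/4 - 25*j - 8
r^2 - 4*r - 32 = (r - 8)*(r + 4)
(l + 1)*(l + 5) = l^2 + 6*l + 5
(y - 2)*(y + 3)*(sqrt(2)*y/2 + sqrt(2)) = sqrt(2)*y^3/2 + 3*sqrt(2)*y^2/2 - 2*sqrt(2)*y - 6*sqrt(2)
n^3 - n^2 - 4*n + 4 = (n - 2)*(n - 1)*(n + 2)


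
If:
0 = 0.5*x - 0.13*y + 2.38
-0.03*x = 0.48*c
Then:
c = 0.2975 - 0.01625*y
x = 0.26*y - 4.76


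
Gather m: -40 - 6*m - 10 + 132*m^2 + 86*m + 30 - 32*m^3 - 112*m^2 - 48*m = -32*m^3 + 20*m^2 + 32*m - 20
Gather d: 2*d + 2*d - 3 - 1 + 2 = 4*d - 2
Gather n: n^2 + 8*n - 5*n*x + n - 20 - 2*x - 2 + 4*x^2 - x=n^2 + n*(9 - 5*x) + 4*x^2 - 3*x - 22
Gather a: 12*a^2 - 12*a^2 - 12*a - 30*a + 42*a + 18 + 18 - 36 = 0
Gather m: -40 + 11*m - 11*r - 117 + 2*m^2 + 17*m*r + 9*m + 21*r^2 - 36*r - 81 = 2*m^2 + m*(17*r + 20) + 21*r^2 - 47*r - 238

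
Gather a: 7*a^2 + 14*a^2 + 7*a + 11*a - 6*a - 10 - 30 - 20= 21*a^2 + 12*a - 60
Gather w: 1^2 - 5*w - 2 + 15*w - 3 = 10*w - 4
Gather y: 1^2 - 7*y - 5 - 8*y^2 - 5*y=-8*y^2 - 12*y - 4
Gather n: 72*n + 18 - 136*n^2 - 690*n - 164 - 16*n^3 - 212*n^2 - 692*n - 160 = -16*n^3 - 348*n^2 - 1310*n - 306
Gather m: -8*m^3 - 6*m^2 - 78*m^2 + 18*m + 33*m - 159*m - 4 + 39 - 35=-8*m^3 - 84*m^2 - 108*m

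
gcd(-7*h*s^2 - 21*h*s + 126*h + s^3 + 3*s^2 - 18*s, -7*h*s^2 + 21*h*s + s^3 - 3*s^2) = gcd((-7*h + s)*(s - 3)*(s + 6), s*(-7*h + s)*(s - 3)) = -7*h*s + 21*h + s^2 - 3*s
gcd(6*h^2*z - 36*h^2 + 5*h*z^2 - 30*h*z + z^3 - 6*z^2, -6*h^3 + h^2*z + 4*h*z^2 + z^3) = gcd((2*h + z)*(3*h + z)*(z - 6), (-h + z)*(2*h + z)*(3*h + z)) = 6*h^2 + 5*h*z + z^2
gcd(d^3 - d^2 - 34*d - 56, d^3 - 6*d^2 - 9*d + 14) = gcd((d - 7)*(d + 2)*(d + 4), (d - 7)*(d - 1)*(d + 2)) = d^2 - 5*d - 14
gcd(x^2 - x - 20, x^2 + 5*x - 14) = 1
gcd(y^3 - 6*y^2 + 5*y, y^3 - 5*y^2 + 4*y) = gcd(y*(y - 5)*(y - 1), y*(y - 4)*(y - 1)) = y^2 - y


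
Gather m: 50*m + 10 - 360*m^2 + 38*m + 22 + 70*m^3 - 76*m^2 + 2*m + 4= 70*m^3 - 436*m^2 + 90*m + 36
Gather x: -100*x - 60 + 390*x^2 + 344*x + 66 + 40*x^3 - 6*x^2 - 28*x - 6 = 40*x^3 + 384*x^2 + 216*x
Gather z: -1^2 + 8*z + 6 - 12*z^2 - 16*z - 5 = -12*z^2 - 8*z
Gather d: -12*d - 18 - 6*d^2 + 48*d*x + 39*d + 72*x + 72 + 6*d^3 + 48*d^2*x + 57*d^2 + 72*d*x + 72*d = 6*d^3 + d^2*(48*x + 51) + d*(120*x + 99) + 72*x + 54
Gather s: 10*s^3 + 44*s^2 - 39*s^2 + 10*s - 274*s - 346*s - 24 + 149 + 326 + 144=10*s^3 + 5*s^2 - 610*s + 595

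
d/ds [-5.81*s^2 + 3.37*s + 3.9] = 3.37 - 11.62*s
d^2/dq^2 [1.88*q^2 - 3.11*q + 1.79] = 3.76000000000000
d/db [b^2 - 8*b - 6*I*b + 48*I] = 2*b - 8 - 6*I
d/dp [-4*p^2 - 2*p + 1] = -8*p - 2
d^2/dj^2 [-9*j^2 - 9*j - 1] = -18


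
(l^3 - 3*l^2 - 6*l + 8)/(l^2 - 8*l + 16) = (l^2 + l - 2)/(l - 4)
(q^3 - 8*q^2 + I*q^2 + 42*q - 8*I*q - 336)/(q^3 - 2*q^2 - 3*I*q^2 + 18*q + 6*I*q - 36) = (q^2 + q*(-8 + 7*I) - 56*I)/(q^2 + q*(-2 + 3*I) - 6*I)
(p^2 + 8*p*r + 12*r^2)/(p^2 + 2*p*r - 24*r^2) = (p + 2*r)/(p - 4*r)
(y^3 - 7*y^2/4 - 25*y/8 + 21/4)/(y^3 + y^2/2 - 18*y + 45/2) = (4*y^2 - y - 14)/(4*(y^2 + 2*y - 15))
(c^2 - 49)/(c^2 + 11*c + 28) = (c - 7)/(c + 4)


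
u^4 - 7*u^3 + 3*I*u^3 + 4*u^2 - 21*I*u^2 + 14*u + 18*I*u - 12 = (u - 6)*(u - 1)*(u + I)*(u + 2*I)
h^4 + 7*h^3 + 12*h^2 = h^2*(h + 3)*(h + 4)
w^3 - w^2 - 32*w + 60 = (w - 5)*(w - 2)*(w + 6)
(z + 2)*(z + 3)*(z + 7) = z^3 + 12*z^2 + 41*z + 42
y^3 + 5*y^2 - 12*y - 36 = (y - 3)*(y + 2)*(y + 6)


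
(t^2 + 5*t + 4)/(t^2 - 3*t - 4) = (t + 4)/(t - 4)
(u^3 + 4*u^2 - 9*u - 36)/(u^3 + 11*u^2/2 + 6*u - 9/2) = 2*(u^2 + u - 12)/(2*u^2 + 5*u - 3)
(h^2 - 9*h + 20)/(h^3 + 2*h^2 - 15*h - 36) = (h - 5)/(h^2 + 6*h + 9)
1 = 1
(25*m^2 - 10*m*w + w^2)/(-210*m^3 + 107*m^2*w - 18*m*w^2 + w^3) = (-5*m + w)/(42*m^2 - 13*m*w + w^2)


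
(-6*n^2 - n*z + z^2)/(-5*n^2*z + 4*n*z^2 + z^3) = (-6*n^2 - n*z + z^2)/(z*(-5*n^2 + 4*n*z + z^2))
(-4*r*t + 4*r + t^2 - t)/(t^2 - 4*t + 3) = (-4*r + t)/(t - 3)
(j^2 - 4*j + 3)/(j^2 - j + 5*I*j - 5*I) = (j - 3)/(j + 5*I)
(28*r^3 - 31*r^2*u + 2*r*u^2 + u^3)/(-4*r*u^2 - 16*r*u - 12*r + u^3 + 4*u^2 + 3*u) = (-7*r^2 + 6*r*u + u^2)/(u^2 + 4*u + 3)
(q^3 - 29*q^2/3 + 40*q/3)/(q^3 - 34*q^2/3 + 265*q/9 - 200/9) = 3*q/(3*q - 5)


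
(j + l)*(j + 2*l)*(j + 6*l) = j^3 + 9*j^2*l + 20*j*l^2 + 12*l^3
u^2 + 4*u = u*(u + 4)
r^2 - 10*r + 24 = (r - 6)*(r - 4)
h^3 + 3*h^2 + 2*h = h*(h + 1)*(h + 2)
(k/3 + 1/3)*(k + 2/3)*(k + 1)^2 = k^4/3 + 11*k^3/9 + 5*k^2/3 + k + 2/9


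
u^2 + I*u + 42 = (u - 6*I)*(u + 7*I)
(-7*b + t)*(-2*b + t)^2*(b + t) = -28*b^4 + 4*b^3*t + 21*b^2*t^2 - 10*b*t^3 + t^4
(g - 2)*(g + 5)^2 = g^3 + 8*g^2 + 5*g - 50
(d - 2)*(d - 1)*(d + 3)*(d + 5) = d^4 + 5*d^3 - 7*d^2 - 29*d + 30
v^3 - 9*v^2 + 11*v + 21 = (v - 7)*(v - 3)*(v + 1)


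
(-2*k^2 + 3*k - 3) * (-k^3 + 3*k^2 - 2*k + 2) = 2*k^5 - 9*k^4 + 16*k^3 - 19*k^2 + 12*k - 6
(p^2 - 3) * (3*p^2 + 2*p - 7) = 3*p^4 + 2*p^3 - 16*p^2 - 6*p + 21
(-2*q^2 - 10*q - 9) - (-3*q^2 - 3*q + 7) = q^2 - 7*q - 16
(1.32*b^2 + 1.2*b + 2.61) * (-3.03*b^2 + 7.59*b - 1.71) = -3.9996*b^4 + 6.3828*b^3 - 1.0575*b^2 + 17.7579*b - 4.4631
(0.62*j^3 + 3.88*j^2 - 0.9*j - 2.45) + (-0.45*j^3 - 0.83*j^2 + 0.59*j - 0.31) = 0.17*j^3 + 3.05*j^2 - 0.31*j - 2.76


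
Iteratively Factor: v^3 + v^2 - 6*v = (v - 2)*(v^2 + 3*v) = v*(v - 2)*(v + 3)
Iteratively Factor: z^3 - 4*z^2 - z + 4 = (z + 1)*(z^2 - 5*z + 4) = (z - 1)*(z + 1)*(z - 4)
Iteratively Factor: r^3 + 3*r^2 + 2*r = (r + 2)*(r^2 + r) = r*(r + 2)*(r + 1)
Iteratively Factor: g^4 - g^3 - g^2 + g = (g)*(g^3 - g^2 - g + 1) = g*(g - 1)*(g^2 - 1) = g*(g - 1)*(g + 1)*(g - 1)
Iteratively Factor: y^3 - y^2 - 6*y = (y + 2)*(y^2 - 3*y) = (y - 3)*(y + 2)*(y)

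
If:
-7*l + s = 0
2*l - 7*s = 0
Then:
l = 0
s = 0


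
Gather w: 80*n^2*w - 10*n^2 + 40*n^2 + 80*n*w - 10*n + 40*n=30*n^2 + 30*n + w*(80*n^2 + 80*n)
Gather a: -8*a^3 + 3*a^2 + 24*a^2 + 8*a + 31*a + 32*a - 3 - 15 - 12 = -8*a^3 + 27*a^2 + 71*a - 30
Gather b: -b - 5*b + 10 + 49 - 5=54 - 6*b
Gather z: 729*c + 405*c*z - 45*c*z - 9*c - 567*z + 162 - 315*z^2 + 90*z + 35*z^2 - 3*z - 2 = 720*c - 280*z^2 + z*(360*c - 480) + 160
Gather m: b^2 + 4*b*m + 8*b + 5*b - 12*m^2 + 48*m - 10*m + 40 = b^2 + 13*b - 12*m^2 + m*(4*b + 38) + 40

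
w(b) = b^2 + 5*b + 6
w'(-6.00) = -7.00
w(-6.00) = 12.00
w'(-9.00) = -13.00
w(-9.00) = 42.00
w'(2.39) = 9.78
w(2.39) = 23.66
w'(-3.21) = -1.42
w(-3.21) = 0.25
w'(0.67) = 6.34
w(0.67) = 9.80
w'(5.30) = 15.60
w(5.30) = 60.59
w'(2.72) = 10.44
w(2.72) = 27.00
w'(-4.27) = -3.54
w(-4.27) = 2.88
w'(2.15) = 9.30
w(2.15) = 21.37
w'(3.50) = 12.00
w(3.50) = 35.75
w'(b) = 2*b + 5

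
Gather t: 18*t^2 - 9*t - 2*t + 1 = 18*t^2 - 11*t + 1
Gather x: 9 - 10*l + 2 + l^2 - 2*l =l^2 - 12*l + 11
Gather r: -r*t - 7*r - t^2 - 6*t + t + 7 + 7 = r*(-t - 7) - t^2 - 5*t + 14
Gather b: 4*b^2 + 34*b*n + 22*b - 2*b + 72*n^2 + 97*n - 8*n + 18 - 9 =4*b^2 + b*(34*n + 20) + 72*n^2 + 89*n + 9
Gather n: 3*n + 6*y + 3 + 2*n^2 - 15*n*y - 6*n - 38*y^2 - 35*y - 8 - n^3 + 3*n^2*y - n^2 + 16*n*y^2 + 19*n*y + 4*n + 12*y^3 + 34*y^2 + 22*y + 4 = -n^3 + n^2*(3*y + 1) + n*(16*y^2 + 4*y + 1) + 12*y^3 - 4*y^2 - 7*y - 1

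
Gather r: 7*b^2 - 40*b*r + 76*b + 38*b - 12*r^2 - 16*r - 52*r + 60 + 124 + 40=7*b^2 + 114*b - 12*r^2 + r*(-40*b - 68) + 224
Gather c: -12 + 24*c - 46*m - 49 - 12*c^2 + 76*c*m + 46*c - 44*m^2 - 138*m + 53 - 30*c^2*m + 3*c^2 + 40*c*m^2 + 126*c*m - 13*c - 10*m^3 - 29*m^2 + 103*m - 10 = c^2*(-30*m - 9) + c*(40*m^2 + 202*m + 57) - 10*m^3 - 73*m^2 - 81*m - 18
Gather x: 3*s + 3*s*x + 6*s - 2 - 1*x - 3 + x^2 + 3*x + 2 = 9*s + x^2 + x*(3*s + 2) - 3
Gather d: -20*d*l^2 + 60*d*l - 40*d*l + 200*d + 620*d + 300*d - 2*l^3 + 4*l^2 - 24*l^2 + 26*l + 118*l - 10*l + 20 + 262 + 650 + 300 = d*(-20*l^2 + 20*l + 1120) - 2*l^3 - 20*l^2 + 134*l + 1232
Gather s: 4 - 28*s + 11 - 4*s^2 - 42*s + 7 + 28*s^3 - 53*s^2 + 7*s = 28*s^3 - 57*s^2 - 63*s + 22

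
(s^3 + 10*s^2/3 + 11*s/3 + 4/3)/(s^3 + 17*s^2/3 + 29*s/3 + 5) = (3*s^2 + 7*s + 4)/(3*s^2 + 14*s + 15)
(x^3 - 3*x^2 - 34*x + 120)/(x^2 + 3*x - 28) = (x^2 + x - 30)/(x + 7)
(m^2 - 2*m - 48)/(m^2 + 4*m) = (m^2 - 2*m - 48)/(m*(m + 4))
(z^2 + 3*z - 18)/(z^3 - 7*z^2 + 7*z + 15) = (z + 6)/(z^2 - 4*z - 5)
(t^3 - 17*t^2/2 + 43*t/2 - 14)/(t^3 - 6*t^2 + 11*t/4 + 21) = 2*(t - 1)/(2*t + 3)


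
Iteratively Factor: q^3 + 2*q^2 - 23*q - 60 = (q + 4)*(q^2 - 2*q - 15) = (q + 3)*(q + 4)*(q - 5)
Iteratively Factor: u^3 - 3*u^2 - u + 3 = (u + 1)*(u^2 - 4*u + 3) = (u - 3)*(u + 1)*(u - 1)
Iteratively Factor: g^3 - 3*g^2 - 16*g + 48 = (g - 4)*(g^2 + g - 12) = (g - 4)*(g + 4)*(g - 3)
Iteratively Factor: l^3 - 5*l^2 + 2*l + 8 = (l + 1)*(l^2 - 6*l + 8) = (l - 4)*(l + 1)*(l - 2)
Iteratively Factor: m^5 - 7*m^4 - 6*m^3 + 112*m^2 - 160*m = (m - 5)*(m^4 - 2*m^3 - 16*m^2 + 32*m) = (m - 5)*(m - 4)*(m^3 + 2*m^2 - 8*m) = m*(m - 5)*(m - 4)*(m^2 + 2*m - 8) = m*(m - 5)*(m - 4)*(m + 4)*(m - 2)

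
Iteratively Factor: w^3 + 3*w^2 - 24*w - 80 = (w + 4)*(w^2 - w - 20) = (w - 5)*(w + 4)*(w + 4)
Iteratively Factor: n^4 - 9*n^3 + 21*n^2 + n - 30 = (n + 1)*(n^3 - 10*n^2 + 31*n - 30) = (n - 2)*(n + 1)*(n^2 - 8*n + 15) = (n - 5)*(n - 2)*(n + 1)*(n - 3)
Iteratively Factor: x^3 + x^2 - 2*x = (x - 1)*(x^2 + 2*x) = x*(x - 1)*(x + 2)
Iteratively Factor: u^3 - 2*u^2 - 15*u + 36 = (u - 3)*(u^2 + u - 12) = (u - 3)*(u + 4)*(u - 3)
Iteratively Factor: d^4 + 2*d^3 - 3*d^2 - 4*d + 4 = (d - 1)*(d^3 + 3*d^2 - 4) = (d - 1)*(d + 2)*(d^2 + d - 2) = (d - 1)*(d + 2)^2*(d - 1)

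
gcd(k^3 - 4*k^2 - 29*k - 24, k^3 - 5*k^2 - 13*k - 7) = k + 1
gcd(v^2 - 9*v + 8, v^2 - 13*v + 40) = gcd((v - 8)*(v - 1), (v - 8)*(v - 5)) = v - 8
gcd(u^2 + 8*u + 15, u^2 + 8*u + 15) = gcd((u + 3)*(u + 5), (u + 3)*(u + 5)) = u^2 + 8*u + 15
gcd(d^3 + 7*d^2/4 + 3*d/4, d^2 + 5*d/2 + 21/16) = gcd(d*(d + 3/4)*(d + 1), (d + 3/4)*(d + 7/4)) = d + 3/4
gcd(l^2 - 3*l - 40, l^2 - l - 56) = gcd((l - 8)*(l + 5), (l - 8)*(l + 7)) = l - 8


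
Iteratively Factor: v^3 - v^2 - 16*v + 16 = (v - 1)*(v^2 - 16) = (v - 1)*(v + 4)*(v - 4)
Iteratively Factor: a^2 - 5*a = (a - 5)*(a)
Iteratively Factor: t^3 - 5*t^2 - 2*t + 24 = (t - 3)*(t^2 - 2*t - 8) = (t - 3)*(t + 2)*(t - 4)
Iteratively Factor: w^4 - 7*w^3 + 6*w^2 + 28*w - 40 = (w - 2)*(w^3 - 5*w^2 - 4*w + 20) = (w - 5)*(w - 2)*(w^2 - 4) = (w - 5)*(w - 2)^2*(w + 2)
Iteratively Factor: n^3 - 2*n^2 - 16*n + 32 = (n - 2)*(n^2 - 16) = (n - 4)*(n - 2)*(n + 4)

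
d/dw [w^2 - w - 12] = 2*w - 1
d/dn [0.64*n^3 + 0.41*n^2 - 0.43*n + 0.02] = 1.92*n^2 + 0.82*n - 0.43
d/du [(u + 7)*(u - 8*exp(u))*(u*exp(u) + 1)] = (u + 1)*(u + 7)*(u - 8*exp(u))*exp(u) - (u + 7)*(u*exp(u) + 1)*(8*exp(u) - 1) + (u - 8*exp(u))*(u*exp(u) + 1)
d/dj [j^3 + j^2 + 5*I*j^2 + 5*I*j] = 3*j^2 + j*(2 + 10*I) + 5*I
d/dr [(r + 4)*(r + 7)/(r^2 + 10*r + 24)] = -1/(r^2 + 12*r + 36)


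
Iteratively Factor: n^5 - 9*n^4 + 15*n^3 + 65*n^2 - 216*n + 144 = (n - 1)*(n^4 - 8*n^3 + 7*n^2 + 72*n - 144) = (n - 4)*(n - 1)*(n^3 - 4*n^2 - 9*n + 36) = (n - 4)*(n - 1)*(n + 3)*(n^2 - 7*n + 12) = (n - 4)*(n - 3)*(n - 1)*(n + 3)*(n - 4)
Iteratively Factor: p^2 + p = (p + 1)*(p)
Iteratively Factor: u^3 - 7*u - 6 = (u + 2)*(u^2 - 2*u - 3) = (u - 3)*(u + 2)*(u + 1)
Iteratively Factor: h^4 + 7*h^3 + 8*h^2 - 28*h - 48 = (h + 3)*(h^3 + 4*h^2 - 4*h - 16) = (h + 3)*(h + 4)*(h^2 - 4) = (h - 2)*(h + 3)*(h + 4)*(h + 2)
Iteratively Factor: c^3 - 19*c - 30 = (c + 2)*(c^2 - 2*c - 15) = (c - 5)*(c + 2)*(c + 3)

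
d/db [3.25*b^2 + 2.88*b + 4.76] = 6.5*b + 2.88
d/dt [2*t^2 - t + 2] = 4*t - 1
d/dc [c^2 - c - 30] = 2*c - 1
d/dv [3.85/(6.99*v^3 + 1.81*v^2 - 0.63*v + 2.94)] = (-80.7345*v^2 - 13.937*v + 2.4255)/(6.99*v^3 + 1.81*v^2 - 0.63*v + 2.94)^2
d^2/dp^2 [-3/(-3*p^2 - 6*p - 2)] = 18*(-3*p^2 - 6*p + 12*(p + 1)^2 - 2)/(3*p^2 + 6*p + 2)^3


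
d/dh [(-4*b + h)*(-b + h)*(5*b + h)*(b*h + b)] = b*(20*b^3 - 42*b^2*h - 21*b^2 + 4*h^3 + 3*h^2)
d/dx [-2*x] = -2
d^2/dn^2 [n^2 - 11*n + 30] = 2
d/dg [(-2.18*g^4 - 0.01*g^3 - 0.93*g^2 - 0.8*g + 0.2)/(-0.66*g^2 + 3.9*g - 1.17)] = (2.8776*g^5 - 25.4994*g^4 + 10.1244*g^3 - 4.1199*g^2 + 2.4402*g + 0.156)/(0.4356*g^4 - 5.148*g^3 + 16.7544*g^2 - 9.126*g + 1.3689)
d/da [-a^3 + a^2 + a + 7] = -3*a^2 + 2*a + 1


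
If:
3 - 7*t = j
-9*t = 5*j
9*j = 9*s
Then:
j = -27/26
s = -27/26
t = 15/26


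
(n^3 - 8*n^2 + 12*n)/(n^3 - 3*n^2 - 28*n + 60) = n/(n + 5)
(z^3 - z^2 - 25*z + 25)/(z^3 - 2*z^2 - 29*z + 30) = (z - 5)/(z - 6)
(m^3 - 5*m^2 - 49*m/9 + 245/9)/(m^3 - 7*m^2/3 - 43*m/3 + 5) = (9*m^2 - 49)/(3*(3*m^2 + 8*m - 3))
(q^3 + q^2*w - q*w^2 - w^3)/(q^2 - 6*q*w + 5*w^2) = (q^2 + 2*q*w + w^2)/(q - 5*w)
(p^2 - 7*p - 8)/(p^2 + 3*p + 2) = (p - 8)/(p + 2)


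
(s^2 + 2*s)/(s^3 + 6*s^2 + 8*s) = 1/(s + 4)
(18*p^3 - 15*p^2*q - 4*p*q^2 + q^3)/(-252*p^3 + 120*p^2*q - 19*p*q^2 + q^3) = (-3*p^2 + 2*p*q + q^2)/(42*p^2 - 13*p*q + q^2)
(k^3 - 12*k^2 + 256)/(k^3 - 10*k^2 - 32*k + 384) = (k + 4)/(k + 6)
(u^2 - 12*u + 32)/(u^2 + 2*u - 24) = (u - 8)/(u + 6)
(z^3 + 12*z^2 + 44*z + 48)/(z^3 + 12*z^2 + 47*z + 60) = (z^2 + 8*z + 12)/(z^2 + 8*z + 15)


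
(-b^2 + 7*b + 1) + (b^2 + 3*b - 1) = 10*b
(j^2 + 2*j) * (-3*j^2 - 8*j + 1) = -3*j^4 - 14*j^3 - 15*j^2 + 2*j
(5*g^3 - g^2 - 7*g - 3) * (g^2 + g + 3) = 5*g^5 + 4*g^4 + 7*g^3 - 13*g^2 - 24*g - 9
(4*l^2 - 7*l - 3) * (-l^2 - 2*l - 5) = -4*l^4 - l^3 - 3*l^2 + 41*l + 15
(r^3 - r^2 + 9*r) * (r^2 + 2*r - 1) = r^5 + r^4 + 6*r^3 + 19*r^2 - 9*r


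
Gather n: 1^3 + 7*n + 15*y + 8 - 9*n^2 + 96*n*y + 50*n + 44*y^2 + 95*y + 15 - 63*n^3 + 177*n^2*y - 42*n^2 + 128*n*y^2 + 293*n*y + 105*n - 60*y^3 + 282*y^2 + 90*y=-63*n^3 + n^2*(177*y - 51) + n*(128*y^2 + 389*y + 162) - 60*y^3 + 326*y^2 + 200*y + 24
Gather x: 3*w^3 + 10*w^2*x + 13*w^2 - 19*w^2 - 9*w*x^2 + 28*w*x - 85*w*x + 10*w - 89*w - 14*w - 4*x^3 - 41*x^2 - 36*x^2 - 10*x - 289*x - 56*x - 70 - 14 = 3*w^3 - 6*w^2 - 93*w - 4*x^3 + x^2*(-9*w - 77) + x*(10*w^2 - 57*w - 355) - 84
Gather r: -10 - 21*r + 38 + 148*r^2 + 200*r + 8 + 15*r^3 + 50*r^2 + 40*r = 15*r^3 + 198*r^2 + 219*r + 36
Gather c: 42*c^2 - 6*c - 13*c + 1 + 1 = 42*c^2 - 19*c + 2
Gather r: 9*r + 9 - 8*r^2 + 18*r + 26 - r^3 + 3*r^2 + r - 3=-r^3 - 5*r^2 + 28*r + 32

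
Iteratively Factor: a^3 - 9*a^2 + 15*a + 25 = (a - 5)*(a^2 - 4*a - 5) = (a - 5)*(a + 1)*(a - 5)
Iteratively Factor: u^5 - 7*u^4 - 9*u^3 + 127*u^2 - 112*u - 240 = (u - 3)*(u^4 - 4*u^3 - 21*u^2 + 64*u + 80) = (u - 3)*(u + 1)*(u^3 - 5*u^2 - 16*u + 80) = (u - 4)*(u - 3)*(u + 1)*(u^2 - u - 20) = (u - 5)*(u - 4)*(u - 3)*(u + 1)*(u + 4)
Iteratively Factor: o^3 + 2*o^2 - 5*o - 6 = (o - 2)*(o^2 + 4*o + 3) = (o - 2)*(o + 3)*(o + 1)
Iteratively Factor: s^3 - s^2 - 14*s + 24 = (s - 3)*(s^2 + 2*s - 8) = (s - 3)*(s - 2)*(s + 4)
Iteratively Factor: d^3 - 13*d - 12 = (d + 3)*(d^2 - 3*d - 4) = (d + 1)*(d + 3)*(d - 4)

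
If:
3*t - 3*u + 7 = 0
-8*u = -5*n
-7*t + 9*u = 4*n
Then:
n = 196/33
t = 91/66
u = 245/66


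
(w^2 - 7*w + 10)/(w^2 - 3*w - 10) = (w - 2)/(w + 2)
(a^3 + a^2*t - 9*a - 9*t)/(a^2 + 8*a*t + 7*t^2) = (a^2 - 9)/(a + 7*t)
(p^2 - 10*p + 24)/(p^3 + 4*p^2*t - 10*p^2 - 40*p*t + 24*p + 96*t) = 1/(p + 4*t)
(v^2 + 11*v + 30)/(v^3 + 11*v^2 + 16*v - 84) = (v + 5)/(v^2 + 5*v - 14)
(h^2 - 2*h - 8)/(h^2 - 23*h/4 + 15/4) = 4*(h^2 - 2*h - 8)/(4*h^2 - 23*h + 15)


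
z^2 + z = z*(z + 1)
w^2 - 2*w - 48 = (w - 8)*(w + 6)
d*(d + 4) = d^2 + 4*d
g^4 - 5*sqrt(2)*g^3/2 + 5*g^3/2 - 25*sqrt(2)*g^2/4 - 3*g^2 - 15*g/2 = g*(g + 5/2)*(g - 3*sqrt(2))*(g + sqrt(2)/2)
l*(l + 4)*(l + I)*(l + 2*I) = l^4 + 4*l^3 + 3*I*l^3 - 2*l^2 + 12*I*l^2 - 8*l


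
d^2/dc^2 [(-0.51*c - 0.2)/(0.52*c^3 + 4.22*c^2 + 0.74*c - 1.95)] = (-0.827424*c^5 - 7.363824*c^4 - 24.794152*c^3 - 28.03752*c^2 - 30.1449*c - 4.9825)/(0.140608*c^9 + 3.423264*c^8 + 28.381392*c^7 + 83.312744*c^6 + 14.714424*c^5 - 101.748684*c^4 - 30.199636*c^3 + 44.93619*c^2 + 8.44155*c - 7.414875)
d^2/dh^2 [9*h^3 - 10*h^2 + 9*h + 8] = 54*h - 20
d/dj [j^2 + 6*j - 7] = 2*j + 6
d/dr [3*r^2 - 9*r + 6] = 6*r - 9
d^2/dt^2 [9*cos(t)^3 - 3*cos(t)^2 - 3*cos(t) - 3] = -15*cos(t)/4 + 6*cos(2*t) - 81*cos(3*t)/4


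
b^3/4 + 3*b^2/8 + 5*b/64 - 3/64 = (b/4 + 1/4)*(b - 1/4)*(b + 3/4)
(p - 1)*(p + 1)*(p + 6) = p^3 + 6*p^2 - p - 6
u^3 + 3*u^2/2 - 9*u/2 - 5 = (u - 2)*(u + 1)*(u + 5/2)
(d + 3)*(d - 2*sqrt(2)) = d^2 - 2*sqrt(2)*d + 3*d - 6*sqrt(2)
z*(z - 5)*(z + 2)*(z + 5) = z^4 + 2*z^3 - 25*z^2 - 50*z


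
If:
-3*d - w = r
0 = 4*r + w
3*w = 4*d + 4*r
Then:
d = 0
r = 0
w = 0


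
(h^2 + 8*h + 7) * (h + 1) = h^3 + 9*h^2 + 15*h + 7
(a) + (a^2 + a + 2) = a^2 + 2*a + 2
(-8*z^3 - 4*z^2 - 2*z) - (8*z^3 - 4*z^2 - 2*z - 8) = 8 - 16*z^3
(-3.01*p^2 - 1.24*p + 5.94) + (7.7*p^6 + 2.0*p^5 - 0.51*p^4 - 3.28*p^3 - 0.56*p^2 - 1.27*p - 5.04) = 7.7*p^6 + 2.0*p^5 - 0.51*p^4 - 3.28*p^3 - 3.57*p^2 - 2.51*p + 0.9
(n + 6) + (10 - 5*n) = 16 - 4*n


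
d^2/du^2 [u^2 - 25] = 2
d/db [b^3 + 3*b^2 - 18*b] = 3*b^2 + 6*b - 18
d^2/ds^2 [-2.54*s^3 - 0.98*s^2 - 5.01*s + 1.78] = -15.24*s - 1.96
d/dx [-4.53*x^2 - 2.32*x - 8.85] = -9.06*x - 2.32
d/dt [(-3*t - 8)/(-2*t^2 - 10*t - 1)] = (-6*t^2 - 32*t - 77)/(4*t^4 + 40*t^3 + 104*t^2 + 20*t + 1)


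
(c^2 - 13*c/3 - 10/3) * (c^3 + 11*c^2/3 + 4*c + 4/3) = c^5 - 2*c^4/3 - 137*c^3/9 - 254*c^2/9 - 172*c/9 - 40/9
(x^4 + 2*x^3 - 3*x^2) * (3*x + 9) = 3*x^5 + 15*x^4 + 9*x^3 - 27*x^2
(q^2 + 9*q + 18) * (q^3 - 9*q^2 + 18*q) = q^5 - 45*q^3 + 324*q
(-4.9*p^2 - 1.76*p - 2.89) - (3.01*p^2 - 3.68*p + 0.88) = -7.91*p^2 + 1.92*p - 3.77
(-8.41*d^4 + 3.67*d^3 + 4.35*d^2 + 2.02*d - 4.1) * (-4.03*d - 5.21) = 33.8923*d^5 + 29.026*d^4 - 36.6512*d^3 - 30.8041*d^2 + 5.9988*d + 21.361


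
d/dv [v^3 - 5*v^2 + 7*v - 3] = 3*v^2 - 10*v + 7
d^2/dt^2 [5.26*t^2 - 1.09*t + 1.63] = 10.5200000000000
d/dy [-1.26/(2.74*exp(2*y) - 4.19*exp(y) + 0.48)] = (6.9048*exp(y) - 5.2794)*exp(y)/(2.74*exp(2*y) - 4.19*exp(y) + 0.48)^2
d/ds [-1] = 0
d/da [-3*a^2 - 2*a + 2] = -6*a - 2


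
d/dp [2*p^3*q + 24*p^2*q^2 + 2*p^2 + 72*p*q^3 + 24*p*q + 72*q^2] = 6*p^2*q + 48*p*q^2 + 4*p + 72*q^3 + 24*q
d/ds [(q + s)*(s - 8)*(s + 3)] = 2*q*s - 5*q + 3*s^2 - 10*s - 24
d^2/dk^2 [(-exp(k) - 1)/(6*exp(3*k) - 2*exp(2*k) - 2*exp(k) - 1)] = (-144*exp(6*k) - 288*exp(5*k) + 80*exp(4*k) - 66*exp(3*k) - 54*exp(2*k) + 6*exp(k) + 1)*exp(k)/(216*exp(9*k) - 216*exp(8*k) - 144*exp(7*k) + 28*exp(6*k) + 120*exp(5*k) + 36*exp(4*k) - 14*exp(3*k) - 18*exp(2*k) - 6*exp(k) - 1)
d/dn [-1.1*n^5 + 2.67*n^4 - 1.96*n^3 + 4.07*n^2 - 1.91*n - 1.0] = -5.5*n^4 + 10.68*n^3 - 5.88*n^2 + 8.14*n - 1.91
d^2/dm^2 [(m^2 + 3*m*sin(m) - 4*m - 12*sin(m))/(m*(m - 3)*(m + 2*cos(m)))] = (-3*m^7*sin(m) + 2*m^7*cos(m) + 22*m^6*sin(m) + 3*m^6*sin(2*m) - 32*m^6*cos(m) - 2*m^6*cos(2*m) + 8*m^6 + 27*m^5*sin(m) - 30*m^5*sin(2*m) + 192*m^5*cos(m) + 20*m^5*cos(2*m) - 120*m^5 - 606*m^4*sin(m) + 121*m^4*sin(2*m) - 522*m^4*cos(m) - 60*m^4*cos(2*m) + 648*m^4 + 1716*m^3*sin(m) - 330*m^3*sin(2*m) + 6*m^3*sin(3*m) + 708*m^3*cos(m) + 50*m^3*cos(2*m) - 1534*m^3 - 1584*m^2*sin(m) + 648*m^2*sin(2*m) - 72*m^2*sin(3*m) - 864*m^2*cos(m) + 1296*m^2 + 216*m*sin(m) - 648*m*sin(2*m) + 216*m*sin(3*m) + 864*m*cos(m) - 216*sin(m) - 216*sin(3*m))/(m^3*(m - 3)^3*(m + 2*cos(m))^3)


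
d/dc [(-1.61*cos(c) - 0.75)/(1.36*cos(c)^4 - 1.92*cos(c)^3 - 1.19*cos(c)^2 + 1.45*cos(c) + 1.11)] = (-6.5688*cos(c)^4 + 2.1024*cos(c)^3 + 6.2359*cos(c)^2 + 1.785*cos(c) + 0.6996)*sin(c)/(1.8496*cos(c)^8 - 5.2224*cos(c)^7 + 0.4496*cos(c)^6 + 8.5136*cos(c)^5 - 1.1327*cos(c)^4 - 7.7134*cos(c)^3 - 0.5393*cos(c)^2 + 3.219*cos(c) + 1.2321)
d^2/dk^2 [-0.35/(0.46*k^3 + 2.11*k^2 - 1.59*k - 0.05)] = ((0.966*k + 1.477)*(0.46*k^3 + 2.11*k^2 - 1.59*k - 0.05) - 0.35*(1.38*k^2 + 4.22*k - 1.59)*(2.76*k^2 + 8.44*k - 3.18))/(0.46*k^3 + 2.11*k^2 - 1.59*k - 0.05)^3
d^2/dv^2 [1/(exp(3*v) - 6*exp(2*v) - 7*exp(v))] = ((-9*exp(2*v) + 24*exp(v) + 7)*(-exp(2*v) + 6*exp(v) + 7) - 2*(-3*exp(2*v) + 12*exp(v) + 7)^2)*exp(-v)/(-exp(2*v) + 6*exp(v) + 7)^3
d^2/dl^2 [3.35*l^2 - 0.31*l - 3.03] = 6.70000000000000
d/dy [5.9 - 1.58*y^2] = -3.16*y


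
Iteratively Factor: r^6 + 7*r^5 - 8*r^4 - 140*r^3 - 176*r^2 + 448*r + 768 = (r - 2)*(r^5 + 9*r^4 + 10*r^3 - 120*r^2 - 416*r - 384) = (r - 2)*(r + 3)*(r^4 + 6*r^3 - 8*r^2 - 96*r - 128) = (r - 2)*(r + 3)*(r + 4)*(r^3 + 2*r^2 - 16*r - 32) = (r - 2)*(r + 2)*(r + 3)*(r + 4)*(r^2 - 16) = (r - 4)*(r - 2)*(r + 2)*(r + 3)*(r + 4)*(r + 4)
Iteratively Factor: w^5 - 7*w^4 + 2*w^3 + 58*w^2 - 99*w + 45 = (w - 3)*(w^4 - 4*w^3 - 10*w^2 + 28*w - 15) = (w - 5)*(w - 3)*(w^3 + w^2 - 5*w + 3) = (w - 5)*(w - 3)*(w + 3)*(w^2 - 2*w + 1) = (w - 5)*(w - 3)*(w - 1)*(w + 3)*(w - 1)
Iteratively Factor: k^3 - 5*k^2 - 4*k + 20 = (k - 2)*(k^2 - 3*k - 10) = (k - 2)*(k + 2)*(k - 5)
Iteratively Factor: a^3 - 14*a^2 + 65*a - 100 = (a - 4)*(a^2 - 10*a + 25) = (a - 5)*(a - 4)*(a - 5)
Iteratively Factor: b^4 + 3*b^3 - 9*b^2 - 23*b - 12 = (b + 4)*(b^3 - b^2 - 5*b - 3) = (b + 1)*(b + 4)*(b^2 - 2*b - 3) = (b - 3)*(b + 1)*(b + 4)*(b + 1)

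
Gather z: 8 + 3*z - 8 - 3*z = 0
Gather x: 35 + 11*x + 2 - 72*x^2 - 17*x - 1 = -72*x^2 - 6*x + 36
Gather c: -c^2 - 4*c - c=-c^2 - 5*c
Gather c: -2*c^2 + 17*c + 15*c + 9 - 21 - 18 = -2*c^2 + 32*c - 30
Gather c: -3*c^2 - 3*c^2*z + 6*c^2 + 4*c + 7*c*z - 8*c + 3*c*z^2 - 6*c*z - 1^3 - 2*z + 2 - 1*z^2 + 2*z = c^2*(3 - 3*z) + c*(3*z^2 + z - 4) - z^2 + 1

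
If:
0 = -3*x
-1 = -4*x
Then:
No Solution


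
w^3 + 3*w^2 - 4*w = w*(w - 1)*(w + 4)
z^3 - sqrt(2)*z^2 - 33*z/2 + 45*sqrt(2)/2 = (z - 5*sqrt(2)/2)*(z - 3*sqrt(2)/2)*(z + 3*sqrt(2))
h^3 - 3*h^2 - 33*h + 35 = (h - 7)*(h - 1)*(h + 5)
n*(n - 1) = n^2 - n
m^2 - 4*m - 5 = (m - 5)*(m + 1)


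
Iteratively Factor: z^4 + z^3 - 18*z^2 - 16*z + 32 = (z - 1)*(z^3 + 2*z^2 - 16*z - 32) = (z - 4)*(z - 1)*(z^2 + 6*z + 8) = (z - 4)*(z - 1)*(z + 2)*(z + 4)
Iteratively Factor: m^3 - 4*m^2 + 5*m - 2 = (m - 1)*(m^2 - 3*m + 2) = (m - 1)^2*(m - 2)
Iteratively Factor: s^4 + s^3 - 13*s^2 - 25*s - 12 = (s + 3)*(s^3 - 2*s^2 - 7*s - 4) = (s + 1)*(s + 3)*(s^2 - 3*s - 4) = (s + 1)^2*(s + 3)*(s - 4)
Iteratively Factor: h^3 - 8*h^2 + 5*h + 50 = (h + 2)*(h^2 - 10*h + 25) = (h - 5)*(h + 2)*(h - 5)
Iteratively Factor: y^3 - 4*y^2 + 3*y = (y - 3)*(y^2 - y) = y*(y - 3)*(y - 1)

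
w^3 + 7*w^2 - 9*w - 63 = (w - 3)*(w + 3)*(w + 7)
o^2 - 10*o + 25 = (o - 5)^2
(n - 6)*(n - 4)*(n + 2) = n^3 - 8*n^2 + 4*n + 48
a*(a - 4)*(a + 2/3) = a^3 - 10*a^2/3 - 8*a/3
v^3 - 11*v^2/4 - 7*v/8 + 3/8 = (v - 3)*(v - 1/4)*(v + 1/2)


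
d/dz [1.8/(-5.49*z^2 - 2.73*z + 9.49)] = (19.764*z + 4.914)/(5.49*z^2 + 2.73*z - 9.49)^2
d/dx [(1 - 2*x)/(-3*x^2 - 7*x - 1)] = 3*(-2*x^2 + 2*x + 3)/(9*x^4 + 42*x^3 + 55*x^2 + 14*x + 1)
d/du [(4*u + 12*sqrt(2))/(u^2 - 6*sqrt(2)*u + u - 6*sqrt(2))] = 4*(u^2 - 6*sqrt(2)*u + u - (u + 3*sqrt(2))*(2*u - 6*sqrt(2) + 1) - 6*sqrt(2))/(u^2 - 6*sqrt(2)*u + u - 6*sqrt(2))^2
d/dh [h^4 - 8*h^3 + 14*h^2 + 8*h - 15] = 4*h^3 - 24*h^2 + 28*h + 8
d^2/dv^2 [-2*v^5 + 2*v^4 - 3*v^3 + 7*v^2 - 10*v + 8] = -40*v^3 + 24*v^2 - 18*v + 14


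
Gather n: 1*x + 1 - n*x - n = n*(-x - 1) + x + 1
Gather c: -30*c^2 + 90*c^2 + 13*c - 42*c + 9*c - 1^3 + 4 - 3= 60*c^2 - 20*c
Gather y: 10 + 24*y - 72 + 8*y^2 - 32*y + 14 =8*y^2 - 8*y - 48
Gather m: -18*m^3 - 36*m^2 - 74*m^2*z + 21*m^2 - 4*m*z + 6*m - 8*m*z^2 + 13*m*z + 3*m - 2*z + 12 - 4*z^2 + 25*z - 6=-18*m^3 + m^2*(-74*z - 15) + m*(-8*z^2 + 9*z + 9) - 4*z^2 + 23*z + 6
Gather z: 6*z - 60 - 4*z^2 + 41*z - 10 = -4*z^2 + 47*z - 70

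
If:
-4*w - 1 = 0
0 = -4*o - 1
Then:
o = -1/4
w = -1/4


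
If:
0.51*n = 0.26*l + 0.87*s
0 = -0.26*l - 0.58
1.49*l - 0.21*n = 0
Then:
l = -2.23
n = -15.83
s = -8.61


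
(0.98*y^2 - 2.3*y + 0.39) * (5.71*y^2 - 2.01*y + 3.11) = 5.5958*y^4 - 15.1028*y^3 + 9.8977*y^2 - 7.9369*y + 1.2129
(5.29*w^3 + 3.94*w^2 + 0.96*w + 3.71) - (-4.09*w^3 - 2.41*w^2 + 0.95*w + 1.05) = 9.38*w^3 + 6.35*w^2 + 0.01*w + 2.66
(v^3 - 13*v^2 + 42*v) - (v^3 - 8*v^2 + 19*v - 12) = -5*v^2 + 23*v + 12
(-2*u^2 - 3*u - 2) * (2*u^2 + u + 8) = -4*u^4 - 8*u^3 - 23*u^2 - 26*u - 16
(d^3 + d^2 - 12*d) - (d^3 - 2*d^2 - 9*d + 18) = 3*d^2 - 3*d - 18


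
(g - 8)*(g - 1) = g^2 - 9*g + 8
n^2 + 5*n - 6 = (n - 1)*(n + 6)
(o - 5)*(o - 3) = o^2 - 8*o + 15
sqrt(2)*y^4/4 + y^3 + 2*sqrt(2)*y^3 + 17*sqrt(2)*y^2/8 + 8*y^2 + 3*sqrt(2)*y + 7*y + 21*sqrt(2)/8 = (y/2 + 1/2)*(y + 7)*(y + 3*sqrt(2)/2)*(sqrt(2)*y/2 + 1/2)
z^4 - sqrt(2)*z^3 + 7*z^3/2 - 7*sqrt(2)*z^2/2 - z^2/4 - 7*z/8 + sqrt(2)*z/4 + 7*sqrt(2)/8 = (z - 1/2)*(z + 1/2)*(z + 7/2)*(z - sqrt(2))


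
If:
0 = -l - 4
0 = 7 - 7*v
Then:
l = -4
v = 1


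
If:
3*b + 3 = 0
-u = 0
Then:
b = -1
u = 0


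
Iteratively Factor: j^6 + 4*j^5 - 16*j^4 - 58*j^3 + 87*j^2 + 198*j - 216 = (j - 1)*(j^5 + 5*j^4 - 11*j^3 - 69*j^2 + 18*j + 216) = (j - 1)*(j + 3)*(j^4 + 2*j^3 - 17*j^2 - 18*j + 72) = (j - 3)*(j - 1)*(j + 3)*(j^3 + 5*j^2 - 2*j - 24) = (j - 3)*(j - 1)*(j + 3)*(j + 4)*(j^2 + j - 6) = (j - 3)*(j - 1)*(j + 3)^2*(j + 4)*(j - 2)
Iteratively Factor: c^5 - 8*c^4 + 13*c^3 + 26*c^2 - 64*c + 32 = (c - 4)*(c^4 - 4*c^3 - 3*c^2 + 14*c - 8) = (c - 4)*(c + 2)*(c^3 - 6*c^2 + 9*c - 4) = (c - 4)^2*(c + 2)*(c^2 - 2*c + 1) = (c - 4)^2*(c - 1)*(c + 2)*(c - 1)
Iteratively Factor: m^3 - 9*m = (m)*(m^2 - 9) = m*(m - 3)*(m + 3)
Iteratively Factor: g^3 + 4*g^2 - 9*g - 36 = (g + 4)*(g^2 - 9) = (g + 3)*(g + 4)*(g - 3)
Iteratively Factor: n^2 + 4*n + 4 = (n + 2)*(n + 2)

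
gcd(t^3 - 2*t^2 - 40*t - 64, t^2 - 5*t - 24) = t - 8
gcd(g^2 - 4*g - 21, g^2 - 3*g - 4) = 1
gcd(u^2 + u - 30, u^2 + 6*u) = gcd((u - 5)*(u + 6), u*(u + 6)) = u + 6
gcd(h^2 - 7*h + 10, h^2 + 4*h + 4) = 1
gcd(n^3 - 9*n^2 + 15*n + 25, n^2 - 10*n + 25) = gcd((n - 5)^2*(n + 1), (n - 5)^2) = n^2 - 10*n + 25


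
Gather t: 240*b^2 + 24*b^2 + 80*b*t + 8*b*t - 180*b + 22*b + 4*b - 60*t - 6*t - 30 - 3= 264*b^2 - 154*b + t*(88*b - 66) - 33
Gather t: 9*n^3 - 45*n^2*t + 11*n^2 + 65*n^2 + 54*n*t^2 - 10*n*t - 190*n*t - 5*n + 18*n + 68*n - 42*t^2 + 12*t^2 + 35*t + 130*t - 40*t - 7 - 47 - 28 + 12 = 9*n^3 + 76*n^2 + 81*n + t^2*(54*n - 30) + t*(-45*n^2 - 200*n + 125) - 70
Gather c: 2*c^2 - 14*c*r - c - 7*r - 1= 2*c^2 + c*(-14*r - 1) - 7*r - 1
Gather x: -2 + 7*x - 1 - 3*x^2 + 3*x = -3*x^2 + 10*x - 3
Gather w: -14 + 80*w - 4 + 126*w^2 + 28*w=126*w^2 + 108*w - 18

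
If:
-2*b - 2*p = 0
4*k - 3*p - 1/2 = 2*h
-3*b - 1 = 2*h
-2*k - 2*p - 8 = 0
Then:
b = 31/20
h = -113/40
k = -49/20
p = -31/20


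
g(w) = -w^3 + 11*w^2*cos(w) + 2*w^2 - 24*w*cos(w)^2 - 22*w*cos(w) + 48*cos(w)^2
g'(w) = -11*w^2*sin(w) - 3*w^2 + 48*w*sin(w)*cos(w) + 22*w*sin(w) + 22*w*cos(w) + 4*w - 96*sin(w)*cos(w) - 24*cos(w)^2 - 22*cos(w)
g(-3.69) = -20.17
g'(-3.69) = 16.06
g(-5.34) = 523.23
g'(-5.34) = -713.54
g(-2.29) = -4.01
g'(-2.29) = -8.38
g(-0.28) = 57.47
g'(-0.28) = -19.58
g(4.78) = -53.95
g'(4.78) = 92.93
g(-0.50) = 58.90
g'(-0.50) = 6.89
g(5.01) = -33.12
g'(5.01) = 86.63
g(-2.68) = 0.13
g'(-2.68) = -7.15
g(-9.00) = 117.94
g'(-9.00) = 152.06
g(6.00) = 20.98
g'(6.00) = 21.75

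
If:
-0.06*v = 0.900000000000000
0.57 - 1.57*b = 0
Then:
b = 0.36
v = -15.00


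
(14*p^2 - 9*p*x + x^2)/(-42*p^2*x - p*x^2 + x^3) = (-2*p + x)/(x*(6*p + x))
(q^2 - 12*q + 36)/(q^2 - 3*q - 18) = (q - 6)/(q + 3)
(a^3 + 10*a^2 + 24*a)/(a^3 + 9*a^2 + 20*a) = (a + 6)/(a + 5)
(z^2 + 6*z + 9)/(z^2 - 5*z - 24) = (z + 3)/(z - 8)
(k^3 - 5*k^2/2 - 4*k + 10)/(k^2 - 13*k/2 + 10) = (k^2 - 4)/(k - 4)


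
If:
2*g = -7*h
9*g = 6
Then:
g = 2/3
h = -4/21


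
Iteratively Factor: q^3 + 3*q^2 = (q)*(q^2 + 3*q) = q*(q + 3)*(q)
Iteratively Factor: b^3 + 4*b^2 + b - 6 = (b + 2)*(b^2 + 2*b - 3) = (b + 2)*(b + 3)*(b - 1)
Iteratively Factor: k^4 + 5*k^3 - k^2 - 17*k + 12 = (k - 1)*(k^3 + 6*k^2 + 5*k - 12) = (k - 1)^2*(k^2 + 7*k + 12) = (k - 1)^2*(k + 3)*(k + 4)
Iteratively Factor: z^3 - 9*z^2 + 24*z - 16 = (z - 1)*(z^2 - 8*z + 16) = (z - 4)*(z - 1)*(z - 4)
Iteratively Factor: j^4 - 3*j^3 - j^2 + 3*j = (j)*(j^3 - 3*j^2 - j + 3) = j*(j + 1)*(j^2 - 4*j + 3) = j*(j - 3)*(j + 1)*(j - 1)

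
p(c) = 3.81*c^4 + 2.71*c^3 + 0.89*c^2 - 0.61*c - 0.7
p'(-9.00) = -10468.06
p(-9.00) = 23098.70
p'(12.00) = 27526.19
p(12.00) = 83807.18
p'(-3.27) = -452.38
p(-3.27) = 351.68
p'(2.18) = 199.80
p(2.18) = 116.33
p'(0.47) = 3.60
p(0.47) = -0.32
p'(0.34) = 1.53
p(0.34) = -0.65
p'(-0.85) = -5.61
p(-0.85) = 0.79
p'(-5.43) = -2210.53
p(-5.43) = 2907.23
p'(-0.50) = -1.37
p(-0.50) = -0.27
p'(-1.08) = -12.25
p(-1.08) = 2.77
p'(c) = 15.24*c^3 + 8.13*c^2 + 1.78*c - 0.61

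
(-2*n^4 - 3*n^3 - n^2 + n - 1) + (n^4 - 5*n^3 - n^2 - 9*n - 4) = -n^4 - 8*n^3 - 2*n^2 - 8*n - 5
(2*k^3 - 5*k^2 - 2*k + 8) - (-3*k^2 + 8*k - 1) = 2*k^3 - 2*k^2 - 10*k + 9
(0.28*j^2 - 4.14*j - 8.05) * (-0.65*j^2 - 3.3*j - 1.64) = -0.182*j^4 + 1.767*j^3 + 18.4353*j^2 + 33.3546*j + 13.202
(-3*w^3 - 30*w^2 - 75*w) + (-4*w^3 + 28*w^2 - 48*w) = -7*w^3 - 2*w^2 - 123*w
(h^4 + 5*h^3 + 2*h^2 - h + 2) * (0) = 0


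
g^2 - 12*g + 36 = (g - 6)^2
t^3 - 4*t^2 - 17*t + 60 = (t - 5)*(t - 3)*(t + 4)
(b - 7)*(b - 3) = b^2 - 10*b + 21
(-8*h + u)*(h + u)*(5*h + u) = -40*h^3 - 43*h^2*u - 2*h*u^2 + u^3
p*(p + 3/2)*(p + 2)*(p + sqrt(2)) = p^4 + sqrt(2)*p^3 + 7*p^3/2 + 3*p^2 + 7*sqrt(2)*p^2/2 + 3*sqrt(2)*p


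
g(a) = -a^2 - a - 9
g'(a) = -2*a - 1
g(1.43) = -12.47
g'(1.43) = -3.86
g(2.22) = -16.15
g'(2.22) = -5.44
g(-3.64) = -18.61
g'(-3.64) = 6.28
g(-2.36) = -12.21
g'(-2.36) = 3.72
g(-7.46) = -57.19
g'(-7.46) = 13.92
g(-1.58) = -9.92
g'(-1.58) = 2.16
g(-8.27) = -69.12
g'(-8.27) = 15.54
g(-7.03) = -51.39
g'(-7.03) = 13.06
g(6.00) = -51.00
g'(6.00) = -13.00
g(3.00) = -21.00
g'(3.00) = -7.00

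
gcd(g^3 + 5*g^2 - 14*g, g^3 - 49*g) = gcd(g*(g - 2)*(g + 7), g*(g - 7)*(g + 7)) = g^2 + 7*g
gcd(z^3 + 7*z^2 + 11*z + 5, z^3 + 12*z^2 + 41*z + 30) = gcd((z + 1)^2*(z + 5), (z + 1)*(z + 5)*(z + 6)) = z^2 + 6*z + 5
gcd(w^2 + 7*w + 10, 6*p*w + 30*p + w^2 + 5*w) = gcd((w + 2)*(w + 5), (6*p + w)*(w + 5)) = w + 5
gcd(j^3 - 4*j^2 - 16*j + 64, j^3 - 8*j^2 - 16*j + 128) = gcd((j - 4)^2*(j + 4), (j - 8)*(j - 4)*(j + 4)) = j^2 - 16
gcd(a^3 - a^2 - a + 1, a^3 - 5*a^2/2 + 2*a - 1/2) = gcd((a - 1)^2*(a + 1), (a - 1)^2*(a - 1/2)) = a^2 - 2*a + 1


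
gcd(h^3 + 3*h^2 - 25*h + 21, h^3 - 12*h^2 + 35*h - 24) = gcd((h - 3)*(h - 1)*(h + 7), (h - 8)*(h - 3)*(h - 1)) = h^2 - 4*h + 3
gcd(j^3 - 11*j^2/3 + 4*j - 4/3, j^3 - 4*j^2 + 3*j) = j - 1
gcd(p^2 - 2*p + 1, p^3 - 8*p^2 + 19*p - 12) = p - 1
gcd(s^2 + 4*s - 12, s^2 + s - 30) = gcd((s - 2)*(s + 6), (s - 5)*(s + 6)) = s + 6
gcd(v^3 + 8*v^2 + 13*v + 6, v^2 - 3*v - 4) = v + 1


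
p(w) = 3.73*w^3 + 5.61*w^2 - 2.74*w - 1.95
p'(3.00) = 131.63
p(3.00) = 141.03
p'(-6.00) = 332.78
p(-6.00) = -589.23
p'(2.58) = 100.69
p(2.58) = 92.38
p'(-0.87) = -4.03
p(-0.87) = 2.22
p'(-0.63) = -5.37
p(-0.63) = 1.07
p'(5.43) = 388.12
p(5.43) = 745.77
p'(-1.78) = 12.74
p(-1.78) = -0.33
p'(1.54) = 41.08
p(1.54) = 20.76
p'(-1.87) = 15.41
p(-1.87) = -1.60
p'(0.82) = 13.98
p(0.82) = 1.63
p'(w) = 11.19*w^2 + 11.22*w - 2.74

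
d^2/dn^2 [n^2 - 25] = 2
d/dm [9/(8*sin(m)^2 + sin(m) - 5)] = -9*(16*sin(m) + 1)*cos(m)/(8*sin(m)^2 + sin(m) - 5)^2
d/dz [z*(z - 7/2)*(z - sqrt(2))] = 3*z^2 - 7*z - 2*sqrt(2)*z + 7*sqrt(2)/2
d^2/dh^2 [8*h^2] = 16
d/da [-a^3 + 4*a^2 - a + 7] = -3*a^2 + 8*a - 1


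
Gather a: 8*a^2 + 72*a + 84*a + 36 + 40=8*a^2 + 156*a + 76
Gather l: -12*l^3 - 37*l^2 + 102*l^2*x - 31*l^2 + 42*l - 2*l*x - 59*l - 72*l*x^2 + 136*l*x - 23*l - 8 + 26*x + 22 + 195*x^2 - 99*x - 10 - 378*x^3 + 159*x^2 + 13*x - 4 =-12*l^3 + l^2*(102*x - 68) + l*(-72*x^2 + 134*x - 40) - 378*x^3 + 354*x^2 - 60*x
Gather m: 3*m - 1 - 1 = 3*m - 2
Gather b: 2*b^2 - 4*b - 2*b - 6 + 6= 2*b^2 - 6*b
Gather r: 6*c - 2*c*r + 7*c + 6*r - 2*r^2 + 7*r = 13*c - 2*r^2 + r*(13 - 2*c)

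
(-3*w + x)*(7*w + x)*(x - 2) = -21*w^2*x + 42*w^2 + 4*w*x^2 - 8*w*x + x^3 - 2*x^2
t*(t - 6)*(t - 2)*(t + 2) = t^4 - 6*t^3 - 4*t^2 + 24*t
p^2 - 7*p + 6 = (p - 6)*(p - 1)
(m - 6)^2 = m^2 - 12*m + 36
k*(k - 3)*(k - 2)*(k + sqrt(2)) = k^4 - 5*k^3 + sqrt(2)*k^3 - 5*sqrt(2)*k^2 + 6*k^2 + 6*sqrt(2)*k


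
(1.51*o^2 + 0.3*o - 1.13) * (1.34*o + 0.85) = 2.0234*o^3 + 1.6855*o^2 - 1.2592*o - 0.9605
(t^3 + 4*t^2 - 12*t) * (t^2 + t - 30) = t^5 + 5*t^4 - 38*t^3 - 132*t^2 + 360*t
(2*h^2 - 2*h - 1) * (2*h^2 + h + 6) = 4*h^4 - 2*h^3 + 8*h^2 - 13*h - 6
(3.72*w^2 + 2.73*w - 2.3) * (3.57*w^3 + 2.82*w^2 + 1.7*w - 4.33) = 13.2804*w^5 + 20.2365*w^4 + 5.8116*w^3 - 17.9526*w^2 - 15.7309*w + 9.959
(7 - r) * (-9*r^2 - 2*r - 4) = 9*r^3 - 61*r^2 - 10*r - 28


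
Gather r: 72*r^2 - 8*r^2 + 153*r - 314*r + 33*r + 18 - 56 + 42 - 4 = 64*r^2 - 128*r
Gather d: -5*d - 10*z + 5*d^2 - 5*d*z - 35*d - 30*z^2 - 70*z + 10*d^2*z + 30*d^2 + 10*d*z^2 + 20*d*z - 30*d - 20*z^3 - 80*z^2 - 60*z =d^2*(10*z + 35) + d*(10*z^2 + 15*z - 70) - 20*z^3 - 110*z^2 - 140*z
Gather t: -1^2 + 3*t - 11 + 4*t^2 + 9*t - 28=4*t^2 + 12*t - 40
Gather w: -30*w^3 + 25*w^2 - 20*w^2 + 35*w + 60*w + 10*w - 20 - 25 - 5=-30*w^3 + 5*w^2 + 105*w - 50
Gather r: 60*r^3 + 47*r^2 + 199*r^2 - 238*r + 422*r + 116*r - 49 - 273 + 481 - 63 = 60*r^3 + 246*r^2 + 300*r + 96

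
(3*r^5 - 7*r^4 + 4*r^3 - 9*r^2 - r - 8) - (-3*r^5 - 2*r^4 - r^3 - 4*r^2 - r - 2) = 6*r^5 - 5*r^4 + 5*r^3 - 5*r^2 - 6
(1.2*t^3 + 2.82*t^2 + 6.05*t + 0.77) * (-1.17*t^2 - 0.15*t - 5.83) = -1.404*t^5 - 3.4794*t^4 - 14.4975*t^3 - 18.249*t^2 - 35.387*t - 4.4891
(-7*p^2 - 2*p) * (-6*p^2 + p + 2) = 42*p^4 + 5*p^3 - 16*p^2 - 4*p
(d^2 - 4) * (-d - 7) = -d^3 - 7*d^2 + 4*d + 28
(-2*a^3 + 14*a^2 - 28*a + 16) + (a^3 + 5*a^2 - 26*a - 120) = -a^3 + 19*a^2 - 54*a - 104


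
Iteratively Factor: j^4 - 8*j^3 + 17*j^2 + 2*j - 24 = (j - 3)*(j^3 - 5*j^2 + 2*j + 8) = (j - 3)*(j + 1)*(j^2 - 6*j + 8) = (j - 4)*(j - 3)*(j + 1)*(j - 2)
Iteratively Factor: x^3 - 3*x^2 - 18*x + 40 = (x - 2)*(x^2 - x - 20) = (x - 2)*(x + 4)*(x - 5)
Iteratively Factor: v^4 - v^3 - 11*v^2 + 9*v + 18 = (v - 3)*(v^3 + 2*v^2 - 5*v - 6) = (v - 3)*(v + 1)*(v^2 + v - 6) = (v - 3)*(v + 1)*(v + 3)*(v - 2)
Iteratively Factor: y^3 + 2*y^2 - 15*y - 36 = (y + 3)*(y^2 - y - 12) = (y - 4)*(y + 3)*(y + 3)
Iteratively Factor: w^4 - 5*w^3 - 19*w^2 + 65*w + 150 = (w - 5)*(w^3 - 19*w - 30) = (w - 5)*(w + 2)*(w^2 - 2*w - 15) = (w - 5)^2*(w + 2)*(w + 3)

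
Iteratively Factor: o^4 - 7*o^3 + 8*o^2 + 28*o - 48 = (o - 3)*(o^3 - 4*o^2 - 4*o + 16) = (o - 3)*(o - 2)*(o^2 - 2*o - 8) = (o - 4)*(o - 3)*(o - 2)*(o + 2)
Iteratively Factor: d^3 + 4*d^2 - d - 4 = (d + 4)*(d^2 - 1) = (d - 1)*(d + 4)*(d + 1)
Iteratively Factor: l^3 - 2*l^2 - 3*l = (l + 1)*(l^2 - 3*l) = (l - 3)*(l + 1)*(l)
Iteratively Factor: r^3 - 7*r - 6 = (r + 1)*(r^2 - r - 6) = (r + 1)*(r + 2)*(r - 3)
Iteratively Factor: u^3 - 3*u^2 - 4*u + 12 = (u - 3)*(u^2 - 4) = (u - 3)*(u + 2)*(u - 2)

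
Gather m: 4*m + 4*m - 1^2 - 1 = 8*m - 2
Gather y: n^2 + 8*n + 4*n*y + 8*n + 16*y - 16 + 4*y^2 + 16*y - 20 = n^2 + 16*n + 4*y^2 + y*(4*n + 32) - 36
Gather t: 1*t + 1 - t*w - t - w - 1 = -t*w - w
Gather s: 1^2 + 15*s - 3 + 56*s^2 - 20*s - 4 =56*s^2 - 5*s - 6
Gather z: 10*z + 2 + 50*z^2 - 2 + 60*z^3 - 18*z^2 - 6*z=60*z^3 + 32*z^2 + 4*z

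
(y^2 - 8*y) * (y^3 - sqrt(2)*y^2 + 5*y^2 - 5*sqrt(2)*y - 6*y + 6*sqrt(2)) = y^5 - 3*y^4 - sqrt(2)*y^4 - 46*y^3 + 3*sqrt(2)*y^3 + 48*y^2 + 46*sqrt(2)*y^2 - 48*sqrt(2)*y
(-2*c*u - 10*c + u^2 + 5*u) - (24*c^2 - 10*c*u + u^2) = -24*c^2 + 8*c*u - 10*c + 5*u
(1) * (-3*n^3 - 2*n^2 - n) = -3*n^3 - 2*n^2 - n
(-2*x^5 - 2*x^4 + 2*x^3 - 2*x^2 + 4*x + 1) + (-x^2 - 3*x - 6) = -2*x^5 - 2*x^4 + 2*x^3 - 3*x^2 + x - 5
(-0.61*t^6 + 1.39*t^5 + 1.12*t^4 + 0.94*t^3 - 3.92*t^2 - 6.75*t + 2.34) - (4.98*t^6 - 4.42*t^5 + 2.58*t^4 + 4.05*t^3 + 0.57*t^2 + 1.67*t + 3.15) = -5.59*t^6 + 5.81*t^5 - 1.46*t^4 - 3.11*t^3 - 4.49*t^2 - 8.42*t - 0.81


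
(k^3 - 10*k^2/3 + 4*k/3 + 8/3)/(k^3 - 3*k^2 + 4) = (k + 2/3)/(k + 1)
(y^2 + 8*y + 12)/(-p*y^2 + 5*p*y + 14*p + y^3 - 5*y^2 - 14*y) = (y + 6)/(-p*y + 7*p + y^2 - 7*y)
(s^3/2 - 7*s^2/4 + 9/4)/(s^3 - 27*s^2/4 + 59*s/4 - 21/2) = (2*s^2 - s - 3)/(4*s^2 - 15*s + 14)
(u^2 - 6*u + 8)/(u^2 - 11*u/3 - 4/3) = 3*(u - 2)/(3*u + 1)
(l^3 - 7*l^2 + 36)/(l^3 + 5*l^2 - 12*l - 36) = (l - 6)/(l + 6)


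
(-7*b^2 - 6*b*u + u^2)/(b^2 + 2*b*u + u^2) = (-7*b + u)/(b + u)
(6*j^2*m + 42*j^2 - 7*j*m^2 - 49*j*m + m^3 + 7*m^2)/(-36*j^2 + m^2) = (-j*m - 7*j + m^2 + 7*m)/(6*j + m)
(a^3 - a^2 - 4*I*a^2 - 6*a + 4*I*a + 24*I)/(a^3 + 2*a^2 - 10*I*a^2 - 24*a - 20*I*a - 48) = (a - 3)/(a - 6*I)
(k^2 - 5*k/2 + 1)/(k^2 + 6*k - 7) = (k^2 - 5*k/2 + 1)/(k^2 + 6*k - 7)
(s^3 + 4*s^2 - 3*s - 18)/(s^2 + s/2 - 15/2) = 2*(s^2 + s - 6)/(2*s - 5)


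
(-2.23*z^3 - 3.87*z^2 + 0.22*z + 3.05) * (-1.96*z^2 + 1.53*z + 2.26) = 4.3708*z^5 + 4.1733*z^4 - 11.3921*z^3 - 14.3876*z^2 + 5.1637*z + 6.893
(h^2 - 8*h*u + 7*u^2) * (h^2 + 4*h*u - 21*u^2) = h^4 - 4*h^3*u - 46*h^2*u^2 + 196*h*u^3 - 147*u^4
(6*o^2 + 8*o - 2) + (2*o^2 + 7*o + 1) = 8*o^2 + 15*o - 1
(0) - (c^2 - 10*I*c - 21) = -c^2 + 10*I*c + 21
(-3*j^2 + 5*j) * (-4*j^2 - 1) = 12*j^4 - 20*j^3 + 3*j^2 - 5*j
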